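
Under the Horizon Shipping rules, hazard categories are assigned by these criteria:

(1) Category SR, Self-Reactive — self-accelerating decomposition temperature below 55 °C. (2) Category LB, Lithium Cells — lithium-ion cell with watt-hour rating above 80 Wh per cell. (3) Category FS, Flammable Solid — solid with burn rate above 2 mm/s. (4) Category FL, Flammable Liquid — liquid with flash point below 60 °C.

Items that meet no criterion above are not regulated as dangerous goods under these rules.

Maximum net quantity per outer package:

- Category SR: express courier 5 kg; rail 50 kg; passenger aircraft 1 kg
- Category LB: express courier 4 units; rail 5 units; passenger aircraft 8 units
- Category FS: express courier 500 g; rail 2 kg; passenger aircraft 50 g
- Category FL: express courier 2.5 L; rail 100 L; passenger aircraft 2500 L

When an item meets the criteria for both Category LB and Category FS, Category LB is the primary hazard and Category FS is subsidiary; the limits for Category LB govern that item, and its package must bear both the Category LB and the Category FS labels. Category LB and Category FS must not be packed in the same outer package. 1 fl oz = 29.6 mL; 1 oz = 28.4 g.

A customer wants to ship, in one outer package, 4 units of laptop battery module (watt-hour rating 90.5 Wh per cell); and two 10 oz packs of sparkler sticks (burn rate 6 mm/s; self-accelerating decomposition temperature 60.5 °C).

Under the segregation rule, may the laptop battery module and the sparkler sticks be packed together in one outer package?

No

The laptop battery module has watt-hour rating 90.5 Wh per cell, which is > 80 Wh per cell, so it is Category LB (Lithium Cells).
Burn rate 6 mm/s meets the Category FS criterion (Flammable Solid), so the sparkler sticks are Category FS.
Category LB and Category FS may not share an outer package.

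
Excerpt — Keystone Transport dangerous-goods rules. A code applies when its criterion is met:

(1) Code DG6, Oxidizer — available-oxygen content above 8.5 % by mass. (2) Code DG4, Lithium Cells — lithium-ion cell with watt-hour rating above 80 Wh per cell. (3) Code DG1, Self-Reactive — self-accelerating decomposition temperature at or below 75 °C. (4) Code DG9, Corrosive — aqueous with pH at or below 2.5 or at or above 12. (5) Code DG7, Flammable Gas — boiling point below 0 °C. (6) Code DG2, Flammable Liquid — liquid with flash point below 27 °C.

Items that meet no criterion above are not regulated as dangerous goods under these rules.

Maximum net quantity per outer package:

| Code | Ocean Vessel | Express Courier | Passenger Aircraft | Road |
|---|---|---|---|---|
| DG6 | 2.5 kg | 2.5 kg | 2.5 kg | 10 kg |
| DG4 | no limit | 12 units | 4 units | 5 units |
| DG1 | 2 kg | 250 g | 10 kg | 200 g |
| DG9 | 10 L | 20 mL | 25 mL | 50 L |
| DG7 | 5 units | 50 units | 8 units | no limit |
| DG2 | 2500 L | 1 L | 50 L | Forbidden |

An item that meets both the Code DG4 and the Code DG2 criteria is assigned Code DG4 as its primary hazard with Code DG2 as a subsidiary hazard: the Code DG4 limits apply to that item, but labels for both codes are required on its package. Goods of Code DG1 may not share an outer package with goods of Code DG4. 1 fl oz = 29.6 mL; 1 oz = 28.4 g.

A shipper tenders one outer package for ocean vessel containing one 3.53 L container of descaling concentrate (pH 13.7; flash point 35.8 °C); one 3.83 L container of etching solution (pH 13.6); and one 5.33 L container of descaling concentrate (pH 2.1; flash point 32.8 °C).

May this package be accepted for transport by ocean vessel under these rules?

pH 13.7 meets the Code DG9 criterion (Corrosive), so the descaling concentrate is Code DG9.
With pH 13.6 (≥ 12), the etching solution falls in Code DG9.
The descaling concentrate has pH 2.1, which is ≤ 2.5, so it is Code DG9 (Corrosive).
Total Code DG9: 3.53 L + 3.83 L + 5.33 L = 12.69 L.
12.69 L > 10 L (ocean vessel limit, Code DG9) — over the limit.

No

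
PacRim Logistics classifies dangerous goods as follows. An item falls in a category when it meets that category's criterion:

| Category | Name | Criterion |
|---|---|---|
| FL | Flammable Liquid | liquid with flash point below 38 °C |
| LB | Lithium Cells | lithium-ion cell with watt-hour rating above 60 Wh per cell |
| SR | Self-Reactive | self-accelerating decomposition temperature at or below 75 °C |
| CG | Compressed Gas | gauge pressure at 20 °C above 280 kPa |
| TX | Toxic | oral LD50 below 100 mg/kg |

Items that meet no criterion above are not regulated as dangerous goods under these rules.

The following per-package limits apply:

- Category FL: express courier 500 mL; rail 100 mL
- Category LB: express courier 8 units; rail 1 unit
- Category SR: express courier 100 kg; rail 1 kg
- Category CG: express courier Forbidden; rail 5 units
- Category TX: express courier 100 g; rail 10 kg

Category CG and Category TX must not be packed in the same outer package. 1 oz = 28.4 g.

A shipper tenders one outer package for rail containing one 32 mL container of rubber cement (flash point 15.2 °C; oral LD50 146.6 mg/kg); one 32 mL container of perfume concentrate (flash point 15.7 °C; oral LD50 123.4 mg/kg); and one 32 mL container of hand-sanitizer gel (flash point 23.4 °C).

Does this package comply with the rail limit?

Yes

The rubber cement has flash point 15.2 °C, which is < 38 °C, so it is Category FL (Flammable Liquid).
With flash point 15.7 °C (< 38 °C), the perfume concentrate falls in Category FL.
With flash point 23.4 °C (< 38 °C), the hand-sanitizer gel falls in Category FL.
Total Category FL: 32 mL + 32 mL + 32 mL = 96 mL.
96 mL is within the rail limit of 100 mL for Category FL.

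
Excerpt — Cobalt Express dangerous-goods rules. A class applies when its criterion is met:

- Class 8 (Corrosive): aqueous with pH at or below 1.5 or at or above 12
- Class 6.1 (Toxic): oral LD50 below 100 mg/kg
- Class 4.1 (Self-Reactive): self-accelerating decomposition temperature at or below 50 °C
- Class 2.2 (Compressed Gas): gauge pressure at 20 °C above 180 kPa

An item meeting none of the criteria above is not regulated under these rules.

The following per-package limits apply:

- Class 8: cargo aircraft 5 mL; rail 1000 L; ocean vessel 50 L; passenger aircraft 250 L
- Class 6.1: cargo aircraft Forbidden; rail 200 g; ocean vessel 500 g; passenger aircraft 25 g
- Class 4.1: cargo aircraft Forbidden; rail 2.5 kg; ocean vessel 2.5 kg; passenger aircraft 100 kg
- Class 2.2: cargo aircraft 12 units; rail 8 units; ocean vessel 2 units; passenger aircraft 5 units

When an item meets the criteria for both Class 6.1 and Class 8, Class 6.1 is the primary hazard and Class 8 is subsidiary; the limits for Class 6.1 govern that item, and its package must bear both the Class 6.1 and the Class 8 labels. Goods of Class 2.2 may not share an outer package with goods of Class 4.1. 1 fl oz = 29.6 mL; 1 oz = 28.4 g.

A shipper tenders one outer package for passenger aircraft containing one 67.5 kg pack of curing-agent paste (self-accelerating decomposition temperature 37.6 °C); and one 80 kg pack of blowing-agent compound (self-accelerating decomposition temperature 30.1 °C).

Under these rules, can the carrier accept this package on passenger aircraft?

Curing-agent paste: self-accelerating decomposition temperature 37.6 °C ≤ 50 °C → Class 4.1 (Self-Reactive).
Blowing-agent compound: self-accelerating decomposition temperature 30.1 °C ≤ 50 °C → Class 4.1 (Self-Reactive).
Class 4.1 net quantity: 67.5 kg + 80 kg = 147.5 kg.
That exceeds the Class 4.1 passenger aircraft limit of 100 kg.

No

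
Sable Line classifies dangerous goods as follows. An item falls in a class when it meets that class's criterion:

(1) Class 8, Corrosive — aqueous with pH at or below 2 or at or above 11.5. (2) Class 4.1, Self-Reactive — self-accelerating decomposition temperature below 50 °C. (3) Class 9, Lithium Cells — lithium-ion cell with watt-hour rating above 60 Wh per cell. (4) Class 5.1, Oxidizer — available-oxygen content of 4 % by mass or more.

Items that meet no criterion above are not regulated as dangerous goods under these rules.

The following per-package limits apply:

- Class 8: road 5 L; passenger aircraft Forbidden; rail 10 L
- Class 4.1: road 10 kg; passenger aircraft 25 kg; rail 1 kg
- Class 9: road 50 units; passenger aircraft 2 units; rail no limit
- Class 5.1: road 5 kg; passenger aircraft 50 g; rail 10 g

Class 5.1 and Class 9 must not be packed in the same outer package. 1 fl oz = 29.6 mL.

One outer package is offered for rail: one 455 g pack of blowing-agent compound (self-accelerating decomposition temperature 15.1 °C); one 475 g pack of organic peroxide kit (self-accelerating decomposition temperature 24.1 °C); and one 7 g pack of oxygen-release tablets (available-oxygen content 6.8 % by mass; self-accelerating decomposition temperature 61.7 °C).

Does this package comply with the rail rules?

Self-accelerating decomposition temperature 15.1 °C meets the Class 4.1 criterion (Self-Reactive), so the blowing-agent compound is Class 4.1.
With self-accelerating decomposition temperature 24.1 °C (< 50 °C), the organic peroxide kit falls in Class 4.1.
Oxygen-release tablets: available-oxygen content 6.8 % by mass ≥ 4 % by mass → Class 5.1 (Oxidizer).
Class 5.1 quantity: 7 g.
7 g ≤ 10 g (rail limit, Class 5.1) — within limit.
Total Class 4.1: 455 g + 475 g = 930 g.
That is within the Class 4.1 rail limit of 1 kg.
The segregation rule (Class 5.1 with Class 9) does not apply to Class 5.1 with Class 4.1.
Every hazard class is within its rail limit and no segregation rule is violated.

Yes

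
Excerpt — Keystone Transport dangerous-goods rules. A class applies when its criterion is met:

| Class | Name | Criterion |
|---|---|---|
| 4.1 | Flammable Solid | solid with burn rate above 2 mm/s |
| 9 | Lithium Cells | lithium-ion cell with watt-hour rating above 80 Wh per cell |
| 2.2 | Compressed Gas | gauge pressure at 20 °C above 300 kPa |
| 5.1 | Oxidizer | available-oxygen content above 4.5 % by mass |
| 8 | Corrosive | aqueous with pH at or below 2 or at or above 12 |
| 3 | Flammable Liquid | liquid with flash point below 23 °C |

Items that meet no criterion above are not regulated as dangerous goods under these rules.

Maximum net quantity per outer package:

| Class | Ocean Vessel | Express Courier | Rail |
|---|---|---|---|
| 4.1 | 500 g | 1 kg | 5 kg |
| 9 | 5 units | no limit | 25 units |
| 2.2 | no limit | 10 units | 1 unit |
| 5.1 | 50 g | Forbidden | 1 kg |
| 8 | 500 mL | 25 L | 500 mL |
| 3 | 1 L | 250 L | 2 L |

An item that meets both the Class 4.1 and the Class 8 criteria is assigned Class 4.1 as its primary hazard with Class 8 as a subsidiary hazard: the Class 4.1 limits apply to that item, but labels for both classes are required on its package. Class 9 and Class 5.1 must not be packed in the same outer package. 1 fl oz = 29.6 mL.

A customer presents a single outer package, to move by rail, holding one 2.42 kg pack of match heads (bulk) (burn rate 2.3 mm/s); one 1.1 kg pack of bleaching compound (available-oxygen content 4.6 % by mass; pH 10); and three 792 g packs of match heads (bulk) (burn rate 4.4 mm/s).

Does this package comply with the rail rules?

No

With burn rate 2.3 mm/s (> 2 mm/s), the match heads (bulk) fall in Class 4.1.
Bleaching compound: available-oxygen content 4.6 % by mass > 4.5 % by mass → Class 5.1 (Oxidizer).
The match heads (bulk) have burn rate 4.4 mm/s, which is > 2 mm/s, so they are Class 4.1 (Flammable Solid).
Total Class 4.1: 2.42 kg + (three 792 g packs = 2.376 kg) = 4.796 kg.
That is within the Class 4.1 rail limit of 5 kg.
Class 5.1 quantity: 1.1 kg.
1.1 kg > 1 kg (rail limit, Class 5.1) — over the limit.
The segregation rule (Class 9 with Class 5.1) does not apply to Class 4.1 with Class 5.1.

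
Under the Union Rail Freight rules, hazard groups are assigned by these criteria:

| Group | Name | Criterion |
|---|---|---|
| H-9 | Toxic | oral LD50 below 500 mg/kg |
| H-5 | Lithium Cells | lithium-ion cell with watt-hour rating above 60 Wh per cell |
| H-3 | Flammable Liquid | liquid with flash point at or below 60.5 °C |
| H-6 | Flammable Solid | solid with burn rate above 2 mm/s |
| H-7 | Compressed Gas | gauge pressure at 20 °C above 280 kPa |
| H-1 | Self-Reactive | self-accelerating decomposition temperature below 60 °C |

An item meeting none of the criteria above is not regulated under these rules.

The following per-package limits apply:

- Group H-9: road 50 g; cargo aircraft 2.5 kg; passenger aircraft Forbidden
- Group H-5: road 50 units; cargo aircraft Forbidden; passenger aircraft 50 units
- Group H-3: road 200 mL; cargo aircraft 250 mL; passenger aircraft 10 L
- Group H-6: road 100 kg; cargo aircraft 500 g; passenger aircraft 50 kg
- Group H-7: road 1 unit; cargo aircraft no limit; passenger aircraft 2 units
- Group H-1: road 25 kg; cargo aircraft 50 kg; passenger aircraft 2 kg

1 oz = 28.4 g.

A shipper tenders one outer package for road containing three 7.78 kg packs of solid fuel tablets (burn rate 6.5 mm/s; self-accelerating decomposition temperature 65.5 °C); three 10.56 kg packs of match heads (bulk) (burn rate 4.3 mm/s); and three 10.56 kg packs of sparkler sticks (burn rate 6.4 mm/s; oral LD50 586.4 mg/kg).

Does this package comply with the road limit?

Burn rate 6.5 mm/s meets the Group H-6 criterion (Flammable Solid), so the solid fuel tablets are Group H-6.
The match heads (bulk) have burn rate 4.3 mm/s, which is > 2 mm/s, so they are Group H-6 (Flammable Solid).
The sparkler sticks have burn rate 6.4 mm/s, which is > 2 mm/s, so they are Group H-6 (Flammable Solid).
Group H-6 net quantity: (three 7.78 kg packs = 23.34 kg) + (three 10.56 kg packs = 31.68 kg) + (three 10.56 kg packs = 31.68 kg) = 86.7 kg.
That is within the Group H-6 road limit of 100 kg.

Yes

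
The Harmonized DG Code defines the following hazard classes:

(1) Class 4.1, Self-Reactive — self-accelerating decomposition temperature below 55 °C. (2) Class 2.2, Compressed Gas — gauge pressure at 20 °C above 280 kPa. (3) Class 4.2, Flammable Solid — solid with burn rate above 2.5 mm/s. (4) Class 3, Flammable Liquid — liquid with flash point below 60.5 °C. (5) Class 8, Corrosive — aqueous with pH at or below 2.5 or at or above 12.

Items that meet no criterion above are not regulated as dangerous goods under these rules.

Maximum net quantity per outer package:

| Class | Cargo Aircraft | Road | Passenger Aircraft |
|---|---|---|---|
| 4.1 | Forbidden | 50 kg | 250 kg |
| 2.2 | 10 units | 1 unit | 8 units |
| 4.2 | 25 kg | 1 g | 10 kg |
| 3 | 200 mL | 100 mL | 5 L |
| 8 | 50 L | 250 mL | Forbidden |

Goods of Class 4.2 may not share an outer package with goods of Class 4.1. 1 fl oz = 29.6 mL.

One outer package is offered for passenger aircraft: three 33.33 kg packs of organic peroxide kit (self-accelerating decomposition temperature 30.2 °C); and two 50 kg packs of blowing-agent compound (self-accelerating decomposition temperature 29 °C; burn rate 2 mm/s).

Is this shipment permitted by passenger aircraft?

The organic peroxide kit has self-accelerating decomposition temperature 30.2 °C, which is < 55 °C, so it is Class 4.1 (Self-Reactive).
The blowing-agent compound has self-accelerating decomposition temperature 29 °C, which is < 55 °C, so it is Class 4.1 (Self-Reactive).
Total Class 4.1: (three 33.33 kg packs = 99.99 kg) + (two 50 kg packs = 100 kg) = 199.99 kg.
199.99 kg ≤ 250 kg (passenger aircraft limit, Class 4.1) — within limit.

Yes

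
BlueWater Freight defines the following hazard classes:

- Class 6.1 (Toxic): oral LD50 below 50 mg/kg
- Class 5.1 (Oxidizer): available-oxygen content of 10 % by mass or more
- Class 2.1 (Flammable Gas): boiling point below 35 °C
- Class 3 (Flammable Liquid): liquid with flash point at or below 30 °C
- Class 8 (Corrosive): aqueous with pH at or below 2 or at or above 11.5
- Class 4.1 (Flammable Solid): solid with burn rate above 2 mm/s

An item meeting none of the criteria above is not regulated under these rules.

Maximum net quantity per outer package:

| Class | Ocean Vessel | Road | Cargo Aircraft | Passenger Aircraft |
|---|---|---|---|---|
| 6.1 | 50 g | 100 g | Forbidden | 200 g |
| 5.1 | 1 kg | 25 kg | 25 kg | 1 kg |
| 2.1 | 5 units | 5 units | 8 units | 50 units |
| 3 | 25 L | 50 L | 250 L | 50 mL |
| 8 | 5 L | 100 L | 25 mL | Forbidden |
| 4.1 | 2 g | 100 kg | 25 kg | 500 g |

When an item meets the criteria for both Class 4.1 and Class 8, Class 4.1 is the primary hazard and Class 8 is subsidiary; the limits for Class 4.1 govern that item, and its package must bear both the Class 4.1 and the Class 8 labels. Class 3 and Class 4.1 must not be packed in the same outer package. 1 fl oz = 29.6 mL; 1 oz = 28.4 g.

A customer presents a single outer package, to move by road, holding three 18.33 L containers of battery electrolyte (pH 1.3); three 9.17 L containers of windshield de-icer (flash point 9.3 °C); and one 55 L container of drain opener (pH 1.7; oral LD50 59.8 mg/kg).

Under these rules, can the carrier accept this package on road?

No

pH 1.3 meets the Class 8 criterion (Corrosive), so the battery electrolyte is Class 8.
The windshield de-icer has flash point 9.3 °C, which is ≤ 30 °C, so it is Class 3 (Flammable Liquid).
With pH 1.7 (≤ 2), the drain opener falls in Class 8.
Total Class 8: (three 18.33 L containers = 54.99 L) + 55 L = 109.99 L.
109.99 L > 100 L (road limit, Class 8) — over the limit.
Class 3 quantity: three 9.17 L containers = 27.51 L.
27.51 L is within the road limit of 50 L for Class 3.
The segregation rule (Class 3 with Class 4.1) does not apply to Class 8 with Class 3.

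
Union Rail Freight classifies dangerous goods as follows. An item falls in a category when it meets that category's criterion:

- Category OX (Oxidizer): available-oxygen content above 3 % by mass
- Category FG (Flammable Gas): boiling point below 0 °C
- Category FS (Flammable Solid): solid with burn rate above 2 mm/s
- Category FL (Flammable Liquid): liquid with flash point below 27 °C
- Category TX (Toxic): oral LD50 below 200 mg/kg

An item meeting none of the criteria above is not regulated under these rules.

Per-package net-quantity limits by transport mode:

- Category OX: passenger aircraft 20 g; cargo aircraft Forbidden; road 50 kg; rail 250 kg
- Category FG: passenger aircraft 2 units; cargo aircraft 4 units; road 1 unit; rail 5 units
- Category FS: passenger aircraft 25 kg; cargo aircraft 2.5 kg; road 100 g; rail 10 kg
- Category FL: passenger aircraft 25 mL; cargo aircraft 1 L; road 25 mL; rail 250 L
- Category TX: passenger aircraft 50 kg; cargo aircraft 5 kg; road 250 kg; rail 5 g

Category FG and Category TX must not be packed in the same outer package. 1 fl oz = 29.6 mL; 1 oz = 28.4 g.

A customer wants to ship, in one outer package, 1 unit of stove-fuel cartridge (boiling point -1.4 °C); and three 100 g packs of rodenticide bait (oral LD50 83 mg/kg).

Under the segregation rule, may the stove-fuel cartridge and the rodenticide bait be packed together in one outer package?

No

Stove-fuel cartridge: boiling point -1.4 °C < 0 °C → Category FG (Flammable Gas).
Rodenticide bait: oral LD50 83 mg/kg < 200 mg/kg → Category TX (Toxic).
Category FG and Category TX may not share an outer package.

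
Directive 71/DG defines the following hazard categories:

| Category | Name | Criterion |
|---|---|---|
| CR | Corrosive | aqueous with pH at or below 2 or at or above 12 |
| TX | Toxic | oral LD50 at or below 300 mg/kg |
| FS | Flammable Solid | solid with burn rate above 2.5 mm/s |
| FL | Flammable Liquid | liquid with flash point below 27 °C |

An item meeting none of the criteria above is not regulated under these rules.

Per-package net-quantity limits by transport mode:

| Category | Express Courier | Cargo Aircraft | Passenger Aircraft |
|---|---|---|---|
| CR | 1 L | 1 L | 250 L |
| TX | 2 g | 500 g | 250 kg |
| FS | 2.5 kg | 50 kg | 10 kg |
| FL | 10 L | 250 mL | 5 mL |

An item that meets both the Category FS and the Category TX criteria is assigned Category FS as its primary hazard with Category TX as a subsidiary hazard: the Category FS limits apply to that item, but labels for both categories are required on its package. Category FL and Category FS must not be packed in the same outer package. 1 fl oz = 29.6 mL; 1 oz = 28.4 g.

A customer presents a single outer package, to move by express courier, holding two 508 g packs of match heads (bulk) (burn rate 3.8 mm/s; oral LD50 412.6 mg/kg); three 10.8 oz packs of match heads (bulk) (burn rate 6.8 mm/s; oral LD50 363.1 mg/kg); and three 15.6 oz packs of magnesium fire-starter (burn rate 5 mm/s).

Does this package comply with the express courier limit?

With burn rate 3.8 mm/s (> 2.5 mm/s), the match heads (bulk) fall in Category FS.
With burn rate 6.8 mm/s (> 2.5 mm/s), the match heads (bulk) fall in Category FS.
The magnesium fire-starter has burn rate 5 mm/s, which is > 2.5 mm/s, so it is Category FS (Flammable Solid).
Category FS net quantity: (two 508 g packs = 1.016 kg) + (three 10.8 oz packs = 920.16 g) + (three 15.6 oz packs = 1329.12 g) = 3265.28 g.
That exceeds the Category FS express courier limit of 2.5 kg.

No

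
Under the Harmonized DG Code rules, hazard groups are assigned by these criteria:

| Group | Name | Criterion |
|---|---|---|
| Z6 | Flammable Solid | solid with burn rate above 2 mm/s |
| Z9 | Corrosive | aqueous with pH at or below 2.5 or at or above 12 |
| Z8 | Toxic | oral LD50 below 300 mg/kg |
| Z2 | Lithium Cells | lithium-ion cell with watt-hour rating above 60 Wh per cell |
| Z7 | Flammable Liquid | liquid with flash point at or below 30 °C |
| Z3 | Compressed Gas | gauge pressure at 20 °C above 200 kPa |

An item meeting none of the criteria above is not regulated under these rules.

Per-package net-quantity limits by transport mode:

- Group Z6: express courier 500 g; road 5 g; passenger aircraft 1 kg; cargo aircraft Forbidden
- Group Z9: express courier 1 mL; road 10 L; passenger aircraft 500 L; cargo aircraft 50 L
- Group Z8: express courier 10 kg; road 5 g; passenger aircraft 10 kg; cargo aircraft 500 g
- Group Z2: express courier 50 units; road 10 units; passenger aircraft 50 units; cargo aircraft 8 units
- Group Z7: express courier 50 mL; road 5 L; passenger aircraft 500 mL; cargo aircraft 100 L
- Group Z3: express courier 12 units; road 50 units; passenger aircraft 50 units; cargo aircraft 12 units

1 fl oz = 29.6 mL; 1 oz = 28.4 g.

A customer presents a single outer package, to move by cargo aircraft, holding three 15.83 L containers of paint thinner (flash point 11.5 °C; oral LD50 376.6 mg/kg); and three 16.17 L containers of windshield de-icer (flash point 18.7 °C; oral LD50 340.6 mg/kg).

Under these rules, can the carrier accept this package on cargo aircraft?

Yes

The paint thinner has flash point 11.5 °C, which is ≤ 30 °C, so it is Group Z7 (Flammable Liquid).
With flash point 18.7 °C (≤ 30 °C), the windshield de-icer falls in Group Z7.
Total Group Z7: (three 15.83 L containers = 47.49 L) + (three 16.17 L containers = 48.51 L) = 96 L.
96 L is within the cargo aircraft limit of 100 L for Group Z7.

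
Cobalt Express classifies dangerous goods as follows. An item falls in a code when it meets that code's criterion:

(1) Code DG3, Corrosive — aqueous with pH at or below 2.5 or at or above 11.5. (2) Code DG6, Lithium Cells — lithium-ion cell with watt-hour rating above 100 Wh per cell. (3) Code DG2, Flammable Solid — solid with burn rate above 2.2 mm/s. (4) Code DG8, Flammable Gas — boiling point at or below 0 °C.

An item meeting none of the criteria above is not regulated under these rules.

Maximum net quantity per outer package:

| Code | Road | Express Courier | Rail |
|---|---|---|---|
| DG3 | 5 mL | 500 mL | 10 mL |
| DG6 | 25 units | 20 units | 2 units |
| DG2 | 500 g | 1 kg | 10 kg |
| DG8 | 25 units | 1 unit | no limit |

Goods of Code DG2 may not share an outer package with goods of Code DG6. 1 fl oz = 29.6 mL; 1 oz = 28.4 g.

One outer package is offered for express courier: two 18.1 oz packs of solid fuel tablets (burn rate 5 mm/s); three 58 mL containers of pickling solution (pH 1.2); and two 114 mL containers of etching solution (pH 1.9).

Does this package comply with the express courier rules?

No

Solid fuel tablets: burn rate 5 mm/s > 2.2 mm/s → Code DG2 (Flammable Solid).
pH 1.2 meets the Code DG3 criterion (Corrosive), so the pickling solution is Code DG3.
pH 1.9 meets the Code DG3 criterion (Corrosive), so the etching solution is Code DG3.
Code DG3 net quantity: (three 58 mL containers = 174 mL) + (two 114 mL containers = 228 mL) = 402 mL.
402 mL is within the express courier limit of 500 mL for Code DG3.
Code DG2 quantity: two 18.1 oz packs = 1028.08 g.
1028.08 g > 1 kg (express courier limit, Code DG2) — over the limit.
The segregation rule (Code DG2 with Code DG6) does not apply to Code DG3 with Code DG2.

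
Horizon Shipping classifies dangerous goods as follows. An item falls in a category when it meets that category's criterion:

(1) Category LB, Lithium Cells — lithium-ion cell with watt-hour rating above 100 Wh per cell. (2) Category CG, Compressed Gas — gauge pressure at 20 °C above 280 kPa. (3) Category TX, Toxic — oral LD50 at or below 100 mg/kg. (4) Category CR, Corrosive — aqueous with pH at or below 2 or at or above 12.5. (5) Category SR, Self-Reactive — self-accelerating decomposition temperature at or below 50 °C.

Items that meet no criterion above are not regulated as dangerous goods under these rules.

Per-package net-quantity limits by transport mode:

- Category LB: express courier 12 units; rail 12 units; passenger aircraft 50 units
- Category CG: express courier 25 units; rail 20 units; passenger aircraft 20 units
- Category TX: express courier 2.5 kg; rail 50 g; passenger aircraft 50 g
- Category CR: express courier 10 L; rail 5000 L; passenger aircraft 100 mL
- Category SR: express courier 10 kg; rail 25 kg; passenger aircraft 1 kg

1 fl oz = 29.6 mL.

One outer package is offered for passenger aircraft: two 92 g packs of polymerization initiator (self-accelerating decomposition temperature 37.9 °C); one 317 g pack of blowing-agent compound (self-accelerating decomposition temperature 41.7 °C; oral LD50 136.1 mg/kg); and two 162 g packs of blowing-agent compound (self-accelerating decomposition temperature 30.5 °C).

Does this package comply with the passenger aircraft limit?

With self-accelerating decomposition temperature 37.9 °C (≤ 50 °C), the polymerization initiator falls in Category SR.
The blowing-agent compound has self-accelerating decomposition temperature 41.7 °C, which is ≤ 50 °C, so it is Category SR (Self-Reactive).
The blowing-agent compound has self-accelerating decomposition temperature 30.5 °C, which is ≤ 50 °C, so it is Category SR (Self-Reactive).
Total Category SR: (two 92 g packs = 184 g) + 317 g + (two 162 g packs = 324 g) = 825 g.
825 g is within the passenger aircraft limit of 1 kg for Category SR.

Yes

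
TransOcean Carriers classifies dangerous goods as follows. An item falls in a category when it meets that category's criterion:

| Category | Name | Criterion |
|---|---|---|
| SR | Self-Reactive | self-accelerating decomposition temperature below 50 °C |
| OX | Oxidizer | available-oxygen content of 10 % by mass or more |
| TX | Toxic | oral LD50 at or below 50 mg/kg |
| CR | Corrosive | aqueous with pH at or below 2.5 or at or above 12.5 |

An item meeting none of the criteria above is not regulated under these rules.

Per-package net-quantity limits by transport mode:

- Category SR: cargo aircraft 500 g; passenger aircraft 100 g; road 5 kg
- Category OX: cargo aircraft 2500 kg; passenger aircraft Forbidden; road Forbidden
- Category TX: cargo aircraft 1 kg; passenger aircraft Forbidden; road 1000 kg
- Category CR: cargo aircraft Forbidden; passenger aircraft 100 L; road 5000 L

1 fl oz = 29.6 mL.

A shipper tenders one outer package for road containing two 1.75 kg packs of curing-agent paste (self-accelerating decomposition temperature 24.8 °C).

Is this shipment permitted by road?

The curing-agent paste has self-accelerating decomposition temperature 24.8 °C, which is < 50 °C, so it is Category SR (Self-Reactive).
Category SR quantity: two 1.75 kg packs = 3.5 kg.
3.5 kg is within the road limit of 5 kg for Category SR.

Yes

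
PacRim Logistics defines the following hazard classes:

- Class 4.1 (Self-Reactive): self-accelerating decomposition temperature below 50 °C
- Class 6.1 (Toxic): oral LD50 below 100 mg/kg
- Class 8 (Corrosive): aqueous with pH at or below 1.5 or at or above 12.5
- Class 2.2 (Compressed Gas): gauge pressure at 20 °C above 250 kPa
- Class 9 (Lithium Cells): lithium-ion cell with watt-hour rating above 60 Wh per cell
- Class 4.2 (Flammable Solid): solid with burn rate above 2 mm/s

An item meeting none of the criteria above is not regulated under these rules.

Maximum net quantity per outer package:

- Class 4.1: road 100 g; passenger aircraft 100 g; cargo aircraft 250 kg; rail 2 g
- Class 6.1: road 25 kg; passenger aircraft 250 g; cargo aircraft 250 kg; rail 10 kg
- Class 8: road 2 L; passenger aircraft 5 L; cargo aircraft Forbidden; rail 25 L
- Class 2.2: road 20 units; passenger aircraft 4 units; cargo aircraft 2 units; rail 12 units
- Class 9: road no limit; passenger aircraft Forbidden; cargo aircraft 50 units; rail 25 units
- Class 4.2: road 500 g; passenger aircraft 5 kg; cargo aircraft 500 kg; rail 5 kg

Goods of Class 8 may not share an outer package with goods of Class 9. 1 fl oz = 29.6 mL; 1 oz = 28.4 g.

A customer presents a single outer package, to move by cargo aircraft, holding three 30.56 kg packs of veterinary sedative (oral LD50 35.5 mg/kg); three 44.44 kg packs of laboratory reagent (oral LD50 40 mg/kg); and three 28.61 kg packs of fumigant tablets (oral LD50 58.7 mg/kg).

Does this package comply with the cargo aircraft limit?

Veterinary sedative: oral LD50 35.5 mg/kg < 100 mg/kg → Class 6.1 (Toxic).
With oral LD50 40 mg/kg (< 100 mg/kg), the laboratory reagent falls in Class 6.1.
Fumigant tablets: oral LD50 58.7 mg/kg < 100 mg/kg → Class 6.1 (Toxic).
Total Class 6.1: (three 30.56 kg packs = 91.68 kg) + (three 44.44 kg packs = 133.32 kg) + (three 28.61 kg packs = 85.83 kg) = 310.83 kg.
310.83 kg exceeds the cargo aircraft limit of 250 kg for Class 6.1.

No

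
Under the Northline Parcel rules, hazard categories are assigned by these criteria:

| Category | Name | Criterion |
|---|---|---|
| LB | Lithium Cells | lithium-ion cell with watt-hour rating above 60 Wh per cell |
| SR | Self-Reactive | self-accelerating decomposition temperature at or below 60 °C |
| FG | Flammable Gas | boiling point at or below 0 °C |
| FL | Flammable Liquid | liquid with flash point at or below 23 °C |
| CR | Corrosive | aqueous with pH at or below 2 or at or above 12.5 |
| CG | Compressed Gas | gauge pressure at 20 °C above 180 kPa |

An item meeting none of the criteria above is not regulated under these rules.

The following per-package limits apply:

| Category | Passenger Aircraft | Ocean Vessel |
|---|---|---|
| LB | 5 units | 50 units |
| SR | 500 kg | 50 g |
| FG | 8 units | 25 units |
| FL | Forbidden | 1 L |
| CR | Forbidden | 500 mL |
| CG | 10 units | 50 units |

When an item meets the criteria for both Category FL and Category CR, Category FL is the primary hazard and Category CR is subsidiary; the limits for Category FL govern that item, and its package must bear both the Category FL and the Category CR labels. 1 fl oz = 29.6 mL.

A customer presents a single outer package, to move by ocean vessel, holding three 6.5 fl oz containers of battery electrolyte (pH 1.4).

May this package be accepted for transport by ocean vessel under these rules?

No

pH 1.4 meets the Category CR criterion (Corrosive), so the battery electrolyte is Category CR.
Category CR quantity: three 6.5 fl oz containers = 577.2 mL.
That exceeds the Category CR ocean vessel limit of 500 mL.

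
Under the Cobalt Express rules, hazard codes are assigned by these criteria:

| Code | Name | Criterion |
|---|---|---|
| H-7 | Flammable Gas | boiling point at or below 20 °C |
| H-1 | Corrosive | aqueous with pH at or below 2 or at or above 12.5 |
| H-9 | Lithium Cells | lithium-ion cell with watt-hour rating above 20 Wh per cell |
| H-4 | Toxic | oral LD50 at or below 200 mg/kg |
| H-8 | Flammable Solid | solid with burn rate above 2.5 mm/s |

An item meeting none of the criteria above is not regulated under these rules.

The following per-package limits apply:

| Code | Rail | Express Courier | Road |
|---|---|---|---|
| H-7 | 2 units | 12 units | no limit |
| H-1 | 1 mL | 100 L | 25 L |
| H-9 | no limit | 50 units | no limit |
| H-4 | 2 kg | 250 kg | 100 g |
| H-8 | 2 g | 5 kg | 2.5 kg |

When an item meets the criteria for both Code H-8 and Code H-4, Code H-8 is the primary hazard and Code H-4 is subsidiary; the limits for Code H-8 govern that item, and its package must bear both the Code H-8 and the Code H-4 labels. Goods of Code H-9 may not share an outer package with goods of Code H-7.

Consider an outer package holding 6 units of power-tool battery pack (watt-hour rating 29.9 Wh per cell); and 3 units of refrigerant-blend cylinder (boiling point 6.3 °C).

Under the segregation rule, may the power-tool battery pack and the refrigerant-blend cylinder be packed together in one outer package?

With watt-hour rating 29.9 Wh per cell (> 20 Wh per cell), the power-tool battery pack falls in Code H-9.
Boiling point 6.3 °C meets the Code H-7 criterion (Flammable Gas), so the refrigerant-blend cylinder is Code H-7.
Code H-9 and Code H-7 may not share an outer package.

No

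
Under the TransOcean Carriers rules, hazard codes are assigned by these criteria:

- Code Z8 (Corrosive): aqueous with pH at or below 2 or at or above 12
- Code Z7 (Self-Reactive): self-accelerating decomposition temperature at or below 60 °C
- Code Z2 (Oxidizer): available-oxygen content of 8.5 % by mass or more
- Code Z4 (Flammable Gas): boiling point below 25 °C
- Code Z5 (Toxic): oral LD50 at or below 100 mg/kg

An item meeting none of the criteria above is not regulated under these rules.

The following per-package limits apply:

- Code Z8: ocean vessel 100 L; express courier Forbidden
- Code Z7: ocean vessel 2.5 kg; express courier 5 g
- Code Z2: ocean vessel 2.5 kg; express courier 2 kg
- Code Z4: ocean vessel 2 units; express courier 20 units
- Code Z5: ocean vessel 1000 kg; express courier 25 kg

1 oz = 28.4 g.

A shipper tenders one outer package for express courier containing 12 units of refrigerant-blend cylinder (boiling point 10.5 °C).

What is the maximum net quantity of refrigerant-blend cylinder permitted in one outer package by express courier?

With boiling point 10.5 °C (< 25 °C), the refrigerant-blend cylinder falls in Code Z4.
The express courier limit for Code Z4 is 20 units.

20 units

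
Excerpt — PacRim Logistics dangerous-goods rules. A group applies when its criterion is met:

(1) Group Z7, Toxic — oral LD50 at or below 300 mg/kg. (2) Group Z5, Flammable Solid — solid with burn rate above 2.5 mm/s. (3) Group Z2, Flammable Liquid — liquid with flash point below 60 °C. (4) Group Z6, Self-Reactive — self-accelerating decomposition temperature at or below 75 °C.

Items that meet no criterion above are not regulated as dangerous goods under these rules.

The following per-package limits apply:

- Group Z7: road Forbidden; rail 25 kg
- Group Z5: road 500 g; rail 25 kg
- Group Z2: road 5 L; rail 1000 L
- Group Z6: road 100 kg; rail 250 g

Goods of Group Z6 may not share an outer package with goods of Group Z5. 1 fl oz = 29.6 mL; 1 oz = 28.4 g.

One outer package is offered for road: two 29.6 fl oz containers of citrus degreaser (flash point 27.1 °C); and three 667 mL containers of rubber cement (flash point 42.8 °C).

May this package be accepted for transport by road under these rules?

Citrus degreaser: flash point 27.1 °C < 60 °C → Group Z2 (Flammable Liquid).
With flash point 42.8 °C (< 60 °C), the rubber cement falls in Group Z2.
Total Group Z2: (two 29.6 fl oz containers = 1752.32 mL) + (three 667 mL containers = 2.001 L) = 3753.32 mL.
That is within the Group Z2 road limit of 5 L.

Yes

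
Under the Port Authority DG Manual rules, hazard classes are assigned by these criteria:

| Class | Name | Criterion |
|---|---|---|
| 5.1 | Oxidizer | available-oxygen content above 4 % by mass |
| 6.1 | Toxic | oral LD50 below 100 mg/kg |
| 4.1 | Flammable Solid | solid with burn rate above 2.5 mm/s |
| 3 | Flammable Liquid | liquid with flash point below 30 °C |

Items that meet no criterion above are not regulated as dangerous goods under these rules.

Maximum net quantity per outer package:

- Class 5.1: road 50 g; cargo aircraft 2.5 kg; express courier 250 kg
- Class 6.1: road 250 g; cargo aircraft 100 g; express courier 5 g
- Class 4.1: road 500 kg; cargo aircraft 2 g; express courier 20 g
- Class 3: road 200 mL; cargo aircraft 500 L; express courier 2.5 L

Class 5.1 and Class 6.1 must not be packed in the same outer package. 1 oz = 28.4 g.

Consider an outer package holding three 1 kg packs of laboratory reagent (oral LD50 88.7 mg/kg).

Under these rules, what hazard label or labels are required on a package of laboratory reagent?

Class 6.1

The laboratory reagent has oral LD50 88.7 mg/kg, which is < 100 mg/kg, so it is Class 6.1 (Toxic).
Only the Class 6.1 label is required.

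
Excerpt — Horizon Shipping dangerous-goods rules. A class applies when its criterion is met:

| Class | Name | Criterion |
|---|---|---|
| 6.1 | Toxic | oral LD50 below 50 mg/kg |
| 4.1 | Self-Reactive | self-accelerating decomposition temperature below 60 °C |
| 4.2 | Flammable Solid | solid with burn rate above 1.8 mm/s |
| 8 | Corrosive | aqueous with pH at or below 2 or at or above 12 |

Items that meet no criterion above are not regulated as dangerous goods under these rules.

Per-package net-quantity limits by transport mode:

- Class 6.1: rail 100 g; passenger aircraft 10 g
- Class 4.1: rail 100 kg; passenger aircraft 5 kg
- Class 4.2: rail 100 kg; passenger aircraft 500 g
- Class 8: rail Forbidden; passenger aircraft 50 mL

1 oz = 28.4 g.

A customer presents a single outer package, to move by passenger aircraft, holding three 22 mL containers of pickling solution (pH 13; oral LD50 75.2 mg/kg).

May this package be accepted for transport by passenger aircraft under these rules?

The pickling solution has pH 13, which is ≥ 12, so it is Class 8 (Corrosive).
Class 8 quantity: three 22 mL containers = 66 mL.
That exceeds the Class 8 passenger aircraft limit of 50 mL.

No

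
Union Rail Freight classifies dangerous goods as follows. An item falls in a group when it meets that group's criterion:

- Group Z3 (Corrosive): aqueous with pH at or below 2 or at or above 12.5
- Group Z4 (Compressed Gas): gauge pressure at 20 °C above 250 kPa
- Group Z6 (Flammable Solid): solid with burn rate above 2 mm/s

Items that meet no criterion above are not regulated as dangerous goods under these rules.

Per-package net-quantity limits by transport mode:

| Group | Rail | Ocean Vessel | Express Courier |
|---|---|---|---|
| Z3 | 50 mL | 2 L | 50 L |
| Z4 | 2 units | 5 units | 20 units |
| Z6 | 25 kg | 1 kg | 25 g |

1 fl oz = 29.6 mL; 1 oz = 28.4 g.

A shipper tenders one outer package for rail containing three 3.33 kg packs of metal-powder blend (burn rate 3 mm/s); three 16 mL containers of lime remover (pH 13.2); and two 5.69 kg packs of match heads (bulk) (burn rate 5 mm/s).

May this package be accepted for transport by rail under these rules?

Yes

Metal-powder blend: burn rate 3 mm/s > 2 mm/s → Group Z6 (Flammable Solid).
With pH 13.2 (≥ 12.5), the lime remover falls in Group Z3.
With burn rate 5 mm/s (> 2 mm/s), the match heads (bulk) fall in Group Z6.
Group Z6 net quantity: (three 3.33 kg packs = 9.99 kg) + (two 5.69 kg packs = 11.38 kg) = 21.37 kg.
21.37 kg is within the rail limit of 25 kg for Group Z6.
Group Z3 quantity: three 16 mL containers = 48 mL.
That is within the Group Z3 rail limit of 50 mL.
Every hazard group is within its rail limit and no segregation rule is violated.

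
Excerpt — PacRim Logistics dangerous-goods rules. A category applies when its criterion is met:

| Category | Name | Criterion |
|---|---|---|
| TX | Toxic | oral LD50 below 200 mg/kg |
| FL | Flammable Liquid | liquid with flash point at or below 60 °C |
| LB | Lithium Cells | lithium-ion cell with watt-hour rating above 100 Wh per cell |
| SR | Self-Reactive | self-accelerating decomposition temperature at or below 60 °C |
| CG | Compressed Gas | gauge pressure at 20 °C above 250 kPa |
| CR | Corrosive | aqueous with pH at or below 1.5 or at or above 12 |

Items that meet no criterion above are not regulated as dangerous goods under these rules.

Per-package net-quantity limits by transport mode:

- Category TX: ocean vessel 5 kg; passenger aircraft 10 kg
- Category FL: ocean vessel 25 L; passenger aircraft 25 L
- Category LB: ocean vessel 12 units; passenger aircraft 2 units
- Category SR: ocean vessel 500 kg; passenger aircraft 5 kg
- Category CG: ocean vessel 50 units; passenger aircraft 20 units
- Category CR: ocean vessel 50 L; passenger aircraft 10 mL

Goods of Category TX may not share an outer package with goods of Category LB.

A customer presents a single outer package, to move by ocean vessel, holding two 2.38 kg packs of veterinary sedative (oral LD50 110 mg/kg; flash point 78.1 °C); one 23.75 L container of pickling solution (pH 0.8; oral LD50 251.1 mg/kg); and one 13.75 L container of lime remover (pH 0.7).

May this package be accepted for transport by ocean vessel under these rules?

Veterinary sedative: oral LD50 110 mg/kg < 200 mg/kg → Category TX (Toxic).
Pickling solution: pH 0.8 ≤ 1.5 → Category CR (Corrosive).
Lime remover: pH 0.7 ≤ 1.5 → Category CR (Corrosive).
Category TX quantity: two 2.38 kg packs = 4.76 kg.
4.76 kg is within the ocean vessel limit of 5 kg for Category TX.
Total Category CR: 23.75 L + 13.75 L = 37.5 L.
37.5 L ≤ 50 L (ocean vessel limit, Category CR) — within limit.
The segregation rule (Category TX with Category LB) does not apply to Category TX with Category CR.
Every hazard category is within its ocean vessel limit and no segregation rule is violated.

Yes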